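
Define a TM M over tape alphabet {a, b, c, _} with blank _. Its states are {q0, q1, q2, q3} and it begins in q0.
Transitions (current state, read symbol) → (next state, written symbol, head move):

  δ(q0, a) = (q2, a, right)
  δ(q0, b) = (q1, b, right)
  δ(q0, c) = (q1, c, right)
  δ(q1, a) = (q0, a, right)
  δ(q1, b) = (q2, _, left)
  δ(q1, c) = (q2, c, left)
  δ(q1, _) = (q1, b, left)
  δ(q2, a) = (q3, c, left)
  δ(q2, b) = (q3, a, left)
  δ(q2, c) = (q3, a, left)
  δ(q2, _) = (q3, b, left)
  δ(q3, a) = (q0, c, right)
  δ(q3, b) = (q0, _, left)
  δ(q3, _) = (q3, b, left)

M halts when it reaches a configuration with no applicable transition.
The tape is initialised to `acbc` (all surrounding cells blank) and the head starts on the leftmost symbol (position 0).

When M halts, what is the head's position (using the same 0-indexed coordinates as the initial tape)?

q0 | [a]cbc__   read a → write a, move right, go to q2
q2 | a[c]bc__   read c → write a, move left, go to q3
q3 | [a]abc__   read a → write c, move right, go to q0
q0 | c[a]bc__   read a → write a, move right, go to q2
q2 | ca[b]c__   read b → write a, move left, go to q3
q3 | c[a]ac__   read a → write c, move right, go to q0
q0 | cc[a]c__   read a → write a, move right, go to q2
q2 | cca[c]__   read c → write a, move left, go to q3
q3 | cc[a]a__   read a → write c, move right, go to q0
q0 | ccc[a]__   read a → write a, move right, go to q2
q2 | ccca[_]_   read _ → write b, move left, go to q3
q3 | ccc[a]b_   read a → write c, move right, go to q0
q0 | cccc[b]_   read b → write b, move right, go to q1
q1 | ccccb[_]   read _ → write b, move left, go to q1
q1 | cccc[b]b   read b → write _, move left, go to q2
q2 | ccc[c]_b   read c → write a, move left, go to q3
q3 | cc[c]a_b
At halt the head is at cell 2.

2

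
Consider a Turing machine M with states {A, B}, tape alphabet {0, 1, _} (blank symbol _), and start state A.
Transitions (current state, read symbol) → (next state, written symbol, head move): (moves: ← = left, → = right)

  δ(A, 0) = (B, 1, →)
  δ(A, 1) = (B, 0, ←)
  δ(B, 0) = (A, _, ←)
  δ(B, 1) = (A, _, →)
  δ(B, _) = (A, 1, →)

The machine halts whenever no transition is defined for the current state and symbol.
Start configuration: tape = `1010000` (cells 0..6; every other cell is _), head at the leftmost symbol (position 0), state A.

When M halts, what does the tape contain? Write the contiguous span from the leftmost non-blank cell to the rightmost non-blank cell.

111_1111

state=A head=0 tape=_[1]010000__   (A,1)→(B,0,←)
state=B head=-1 tape=[_]0010000__   (B,_)→(A,1,→)
state=A head=0 tape=1[0]010000__   (A,0)→(B,1,→)
state=B head=1 tape=11[0]10000__   (B,0)→(A,_,←)
state=A head=0 tape=1[1]_10000__   (A,1)→(B,0,←)
state=B head=-1 tape=[1]0_10000__   (B,1)→(A,_,→)
state=A head=0 tape=_[0]_10000__   (A,0)→(B,1,→)
state=B head=1 tape=_1[_]10000__   (B,_)→(A,1,→)
state=A head=2 tape=_11[1]0000__   (A,1)→(B,0,←)
state=B head=1 tape=_1[1]00000__   (B,1)→(A,_,→)
state=A head=2 tape=_1_[0]0000__   (A,0)→(B,1,→)
state=B head=3 tape=_1_1[0]000__   (B,0)→(A,_,←)
state=A head=2 tape=_1_[1]_000__   (A,1)→(B,0,←)
state=B head=1 tape=_1[_]0_000__   (B,_)→(A,1,→)
state=A head=2 tape=_11[0]_000__   (A,0)→(B,1,→)
state=B head=3 tape=_111[_]000__   (B,_)→(A,1,→)
state=A head=4 tape=_1111[0]00__   (A,0)→(B,1,→)
state=B head=5 tape=_11111[0]0__   (B,0)→(A,_,←)
state=A head=4 tape=_1111[1]_0__   (A,1)→(B,0,←)
state=B head=3 tape=_111[1]0_0__   (B,1)→(A,_,→)
state=A head=4 tape=_111_[0]_0__   (A,0)→(B,1,→)
state=B head=5 tape=_111_1[_]0__   (B,_)→(A,1,→)
state=A head=6 tape=_111_11[0]__   (A,0)→(B,1,→)
state=B head=7 tape=_111_111[_]_   (B,_)→(A,1,→)
state=A head=8 tape=_111_1111[_]
The non-blank tape span at halt is 111_1111.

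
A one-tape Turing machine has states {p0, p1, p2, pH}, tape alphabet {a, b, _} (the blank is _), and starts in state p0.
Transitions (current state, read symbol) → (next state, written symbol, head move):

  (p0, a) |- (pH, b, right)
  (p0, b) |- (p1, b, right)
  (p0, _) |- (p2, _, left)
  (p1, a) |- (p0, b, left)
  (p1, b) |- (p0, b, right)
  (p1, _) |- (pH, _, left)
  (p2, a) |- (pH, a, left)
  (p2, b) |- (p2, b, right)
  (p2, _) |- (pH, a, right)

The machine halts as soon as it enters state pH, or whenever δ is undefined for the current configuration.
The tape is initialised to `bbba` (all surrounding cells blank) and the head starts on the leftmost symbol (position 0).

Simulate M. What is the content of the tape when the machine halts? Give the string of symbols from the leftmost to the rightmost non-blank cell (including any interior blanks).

bbbba

state=p0 head=0 tape=[b]bba__   (p0,b)→(p1,b,right)
state=p1 head=1 tape=b[b]ba__   (p1,b)→(p0,b,right)
state=p0 head=2 tape=bb[b]a__   (p0,b)→(p1,b,right)
state=p1 head=3 tape=bbb[a]__   (p1,a)→(p0,b,left)
state=p0 head=2 tape=bb[b]b__   (p0,b)→(p1,b,right)
state=p1 head=3 tape=bbb[b]__   (p1,b)→(p0,b,right)
state=p0 head=4 tape=bbbb[_]_   (p0,_)→(p2,_,left)
state=p2 head=3 tape=bbb[b]__   (p2,b)→(p2,b,right)
state=p2 head=4 tape=bbbb[_]_   (p2,_)→(pH,a,right)
state=pH head=5 tape=bbbba[_]
The non-blank tape span at halt is bbbba.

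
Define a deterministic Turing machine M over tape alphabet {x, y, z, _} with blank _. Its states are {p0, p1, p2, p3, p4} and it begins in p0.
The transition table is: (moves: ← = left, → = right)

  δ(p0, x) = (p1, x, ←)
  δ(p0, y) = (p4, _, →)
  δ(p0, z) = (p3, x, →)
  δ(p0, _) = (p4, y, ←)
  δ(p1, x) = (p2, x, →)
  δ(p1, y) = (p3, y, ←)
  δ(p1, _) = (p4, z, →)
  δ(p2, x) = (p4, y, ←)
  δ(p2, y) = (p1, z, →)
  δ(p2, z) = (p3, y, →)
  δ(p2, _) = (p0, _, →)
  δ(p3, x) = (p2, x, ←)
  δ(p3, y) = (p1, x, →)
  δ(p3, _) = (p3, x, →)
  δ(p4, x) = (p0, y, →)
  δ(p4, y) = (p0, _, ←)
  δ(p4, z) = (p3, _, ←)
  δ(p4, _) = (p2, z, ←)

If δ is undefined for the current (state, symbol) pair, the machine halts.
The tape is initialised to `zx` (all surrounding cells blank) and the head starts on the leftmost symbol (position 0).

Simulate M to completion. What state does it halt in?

p3

p0 | __[z]x____   read z → write x, move →, go to p3
p3 | __x[x]____   read x → write x, move ←, go to p2
p2 | __[x]x____   read x → write y, move ←, go to p4
p4 | _[_]yx____   read _ → write z, move ←, go to p2
p2 | [_]zyx____   read _ → write _, move →, go to p0
p0 | _[z]yx____   read z → write x, move →, go to p3
p3 | _x[y]x____   read y → write x, move →, go to p1
p1 | _xx[x]____   read x → write x, move →, go to p2
p2 | _xxx[_]___   read _ → write _, move →, go to p0
p0 | _xxx_[_]__   read _ → write y, move ←, go to p4
p4 | _xxx[_]y__   read _ → write z, move ←, go to p2
p2 | _xx[x]zy__   read x → write y, move ←, go to p4
p4 | _x[x]yzy__   read x → write y, move →, go to p0
p0 | _xy[y]zy__   read y → write _, move →, go to p4
p4 | _xy_[z]y__   read z → write _, move ←, go to p3
p3 | _xy[_]_y__   read _ → write x, move →, go to p3
p3 | _xyx[_]y__   read _ → write x, move →, go to p3
p3 | _xyxx[y]__   read y → write x, move →, go to p1
p1 | _xyxxx[_]_   read _ → write z, move →, go to p4
p4 | _xyxxxz[_]   read _ → write z, move ←, go to p2
p2 | _xyxxx[z]z   read z → write y, move →, go to p3
p3 | _xyxxxy[z]
No transition is defined for (p3, z); M halts in state p3.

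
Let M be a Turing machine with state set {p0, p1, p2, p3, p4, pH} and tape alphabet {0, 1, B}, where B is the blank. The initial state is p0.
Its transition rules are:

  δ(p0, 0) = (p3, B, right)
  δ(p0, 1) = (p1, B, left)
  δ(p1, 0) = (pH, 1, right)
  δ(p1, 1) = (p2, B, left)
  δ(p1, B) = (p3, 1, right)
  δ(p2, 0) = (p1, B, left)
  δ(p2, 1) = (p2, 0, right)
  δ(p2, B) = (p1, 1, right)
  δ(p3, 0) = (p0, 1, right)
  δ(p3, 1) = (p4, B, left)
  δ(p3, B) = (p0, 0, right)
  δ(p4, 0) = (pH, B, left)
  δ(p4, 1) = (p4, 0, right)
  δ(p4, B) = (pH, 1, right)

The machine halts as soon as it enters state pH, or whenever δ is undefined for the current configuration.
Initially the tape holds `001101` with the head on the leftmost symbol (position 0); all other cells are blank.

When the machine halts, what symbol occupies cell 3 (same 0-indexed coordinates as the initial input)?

p0 | [0]01101   read 0 → write B, move right, go to p3
p3 | B[0]1101   read 0 → write 1, move right, go to p0
p0 | B1[1]101   read 1 → write B, move left, go to p1
p1 | B[1]B101   read 1 → write B, move left, go to p2
p2 | [B]BB101   read B → write 1, move right, go to p1
p1 | 1[B]B101   read B → write 1, move right, go to p3
p3 | 11[B]101   read B → write 0, move right, go to p0
p0 | 110[1]01   read 1 → write B, move left, go to p1
p1 | 11[0]B01   read 0 → write 1, move right, go to pH
pH | 111[B]01
Cell 3 holds B when M halts.

B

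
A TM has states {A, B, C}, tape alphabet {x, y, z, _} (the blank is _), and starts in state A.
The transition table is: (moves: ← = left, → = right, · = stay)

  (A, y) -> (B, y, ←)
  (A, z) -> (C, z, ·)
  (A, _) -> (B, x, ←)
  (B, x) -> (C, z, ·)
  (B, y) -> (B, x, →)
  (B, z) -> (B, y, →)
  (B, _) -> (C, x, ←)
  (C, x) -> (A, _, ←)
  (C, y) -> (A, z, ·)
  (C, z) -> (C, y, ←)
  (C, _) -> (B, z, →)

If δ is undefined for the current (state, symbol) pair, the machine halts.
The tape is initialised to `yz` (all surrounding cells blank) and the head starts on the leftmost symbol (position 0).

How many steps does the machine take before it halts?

16

state=A head=0 tape=___[y]z_   (A,y)→(B,y,←)
state=B head=-1 tape=__[_]yz_   (B,_)→(C,x,←)
state=C head=-2 tape=_[_]xyz_   (C,_)→(B,z,→)
state=B head=-1 tape=_z[x]yz_   (B,x)→(C,z,·)
state=C head=-1 tape=_z[z]yz_   (C,z)→(C,y,←)
state=C head=-2 tape=_[z]yyz_   (C,z)→(C,y,←)
state=C head=-3 tape=[_]yyyz_   (C,_)→(B,z,→)
state=B head=-2 tape=z[y]yyz_   (B,y)→(B,x,→)
state=B head=-1 tape=zx[y]yz_   (B,y)→(B,x,→)
state=B head=0 tape=zxx[y]z_   (B,y)→(B,x,→)
state=B head=1 tape=zxxx[z]_   (B,z)→(B,y,→)
state=B head=2 tape=zxxxy[_]   (B,_)→(C,x,←)
state=C head=1 tape=zxxx[y]x   (C,y)→(A,z,·)
state=A head=1 tape=zxxx[z]x   (A,z)→(C,z,·)
state=C head=1 tape=zxxx[z]x   (C,z)→(C,y,←)
state=C head=0 tape=zxx[x]yx   (C,x)→(A,_,←)
state=A head=-1 tape=zx[x]_yx
M halts after 16 transitions.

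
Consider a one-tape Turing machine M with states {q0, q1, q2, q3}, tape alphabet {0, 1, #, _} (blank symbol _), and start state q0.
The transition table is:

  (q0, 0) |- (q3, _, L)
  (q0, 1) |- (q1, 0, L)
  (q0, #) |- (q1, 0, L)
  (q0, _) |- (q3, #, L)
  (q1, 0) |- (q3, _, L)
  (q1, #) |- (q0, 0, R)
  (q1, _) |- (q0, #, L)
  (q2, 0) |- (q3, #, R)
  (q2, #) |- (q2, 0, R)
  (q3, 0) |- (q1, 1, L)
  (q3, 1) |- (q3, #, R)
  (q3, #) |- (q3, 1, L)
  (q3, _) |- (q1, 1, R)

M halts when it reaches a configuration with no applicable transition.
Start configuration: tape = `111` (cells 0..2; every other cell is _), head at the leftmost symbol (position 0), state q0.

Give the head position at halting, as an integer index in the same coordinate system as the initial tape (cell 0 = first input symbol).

1

q0 | ___[1]11   read 1 → write 0, move L, go to q1
q1 | __[_]011   read _ → write #, move L, go to q0
q0 | _[_]#011   read _ → write #, move L, go to q3
q3 | [_]##011   read _ → write 1, move R, go to q1
q1 | 1[#]#011   read # → write 0, move R, go to q0
q0 | 10[#]011   read # → write 0, move L, go to q1
q1 | 1[0]0011   read 0 → write _, move L, go to q3
q3 | [1]_0011   read 1 → write #, move R, go to q3
q3 | #[_]0011   read _ → write 1, move R, go to q1
q1 | #1[0]011   read 0 → write _, move L, go to q3
q3 | #[1]_011   read 1 → write #, move R, go to q3
q3 | ##[_]011   read _ → write 1, move R, go to q1
q1 | ##1[0]11   read 0 → write _, move L, go to q3
q3 | ##[1]_11   read 1 → write #, move R, go to q3
q3 | ###[_]11   read _ → write 1, move R, go to q1
q1 | ###1[1]1
At halt the head is at cell 1.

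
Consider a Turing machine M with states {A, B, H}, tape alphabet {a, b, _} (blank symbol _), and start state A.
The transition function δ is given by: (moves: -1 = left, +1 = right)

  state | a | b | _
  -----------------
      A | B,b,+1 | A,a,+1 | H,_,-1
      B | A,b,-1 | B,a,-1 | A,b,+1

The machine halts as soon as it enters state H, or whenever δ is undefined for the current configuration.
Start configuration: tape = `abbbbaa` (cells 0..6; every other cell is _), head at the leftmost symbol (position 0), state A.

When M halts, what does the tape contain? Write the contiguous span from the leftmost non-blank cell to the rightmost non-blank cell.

baaaaaaa

state=A head=0 tape=_[a]bbbbaa_   (A,a)→(B,b,+1)
state=B head=1 tape=_b[b]bbbaa_   (B,b)→(B,a,-1)
state=B head=0 tape=_[b]abbbaa_   (B,b)→(B,a,-1)
state=B head=-1 tape=[_]aabbbaa_   (B,_)→(A,b,+1)
state=A head=0 tape=b[a]abbbaa_   (A,a)→(B,b,+1)
state=B head=1 tape=bb[a]bbbaa_   (B,a)→(A,b,-1)
state=A head=0 tape=b[b]bbbbaa_   (A,b)→(A,a,+1)
state=A head=1 tape=ba[b]bbbaa_   (A,b)→(A,a,+1)
state=A head=2 tape=baa[b]bbaa_   (A,b)→(A,a,+1)
state=A head=3 tape=baaa[b]baa_   (A,b)→(A,a,+1)
state=A head=4 tape=baaaa[b]aa_   (A,b)→(A,a,+1)
state=A head=5 tape=baaaaa[a]a_   (A,a)→(B,b,+1)
state=B head=6 tape=baaaaab[a]_   (B,a)→(A,b,-1)
state=A head=5 tape=baaaaa[b]b_   (A,b)→(A,a,+1)
state=A head=6 tape=baaaaaa[b]_   (A,b)→(A,a,+1)
state=A head=7 tape=baaaaaaa[_]   (A,_)→(H,_,-1)
state=H head=6 tape=baaaaaa[a]_
The non-blank tape span at halt is baaaaaaa.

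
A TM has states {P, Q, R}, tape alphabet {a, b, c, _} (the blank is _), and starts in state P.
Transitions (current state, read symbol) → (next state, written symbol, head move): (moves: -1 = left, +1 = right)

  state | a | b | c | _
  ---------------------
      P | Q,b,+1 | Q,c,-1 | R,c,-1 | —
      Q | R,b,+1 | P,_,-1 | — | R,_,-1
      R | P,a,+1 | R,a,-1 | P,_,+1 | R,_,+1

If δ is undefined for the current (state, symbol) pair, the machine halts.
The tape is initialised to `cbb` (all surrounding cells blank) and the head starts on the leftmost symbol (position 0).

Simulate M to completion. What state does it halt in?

P

P | _[c]bb_   read c → write c, move -1, go to R
R | [_]cbb_   read _ → write _, move +1, go to R
R | _[c]bb_   read c → write _, move +1, go to P
P | __[b]b_   read b → write c, move -1, go to Q
Q | _[_]cb_   read _ → write _, move -1, go to R
R | [_]_cb_   read _ → write _, move +1, go to R
R | _[_]cb_   read _ → write _, move +1, go to R
R | __[c]b_   read c → write _, move +1, go to P
P | ___[b]_   read b → write c, move -1, go to Q
Q | __[_]c_   read _ → write _, move -1, go to R
R | _[_]_c_   read _ → write _, move +1, go to R
R | __[_]c_   read _ → write _, move +1, go to R
R | ___[c]_   read c → write _, move +1, go to P
P | ____[_]
No transition is defined for (P, _); M halts in state P.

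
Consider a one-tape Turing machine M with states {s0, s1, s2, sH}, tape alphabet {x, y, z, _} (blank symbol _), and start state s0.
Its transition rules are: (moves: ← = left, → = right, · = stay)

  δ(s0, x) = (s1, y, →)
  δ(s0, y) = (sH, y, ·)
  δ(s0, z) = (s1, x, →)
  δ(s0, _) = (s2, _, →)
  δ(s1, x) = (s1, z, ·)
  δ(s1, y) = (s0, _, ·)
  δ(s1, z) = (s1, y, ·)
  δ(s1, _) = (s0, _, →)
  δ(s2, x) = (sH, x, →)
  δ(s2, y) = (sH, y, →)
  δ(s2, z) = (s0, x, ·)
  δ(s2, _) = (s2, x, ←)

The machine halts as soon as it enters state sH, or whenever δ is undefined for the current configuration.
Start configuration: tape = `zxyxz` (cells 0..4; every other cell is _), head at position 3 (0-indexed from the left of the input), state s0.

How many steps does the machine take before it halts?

s0 | zxy[x]z_   read x → write y, move →, go to s1
s1 | zxyy[z]_   read z → write y, move ·, go to s1
s1 | zxyy[y]_   read y → write _, move ·, go to s0
s0 | zxyy[_]_   read _ → write _, move →, go to s2
s2 | zxyy_[_]   read _ → write x, move ←, go to s2
s2 | zxyy[_]x   read _ → write x, move ←, go to s2
s2 | zxy[y]xx   read y → write y, move →, go to sH
sH | zxyy[x]x
M halts after 7 transitions.

7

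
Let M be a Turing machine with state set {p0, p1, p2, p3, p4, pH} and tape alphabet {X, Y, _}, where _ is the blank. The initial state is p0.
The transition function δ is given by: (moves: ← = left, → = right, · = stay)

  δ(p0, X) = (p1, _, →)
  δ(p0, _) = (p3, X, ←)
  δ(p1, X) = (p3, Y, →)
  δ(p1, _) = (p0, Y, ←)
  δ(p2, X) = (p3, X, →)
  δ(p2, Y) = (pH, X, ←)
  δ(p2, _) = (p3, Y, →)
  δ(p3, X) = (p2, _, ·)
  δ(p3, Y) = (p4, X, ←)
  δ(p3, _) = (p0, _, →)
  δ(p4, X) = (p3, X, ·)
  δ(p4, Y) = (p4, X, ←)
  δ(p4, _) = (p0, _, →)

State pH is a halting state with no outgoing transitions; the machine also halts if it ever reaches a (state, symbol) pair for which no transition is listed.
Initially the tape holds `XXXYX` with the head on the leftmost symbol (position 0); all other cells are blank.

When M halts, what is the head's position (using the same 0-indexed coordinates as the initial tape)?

7

p0 | [X]XXYX___   read X → write _, move →, go to p1
p1 | _[X]XYX___   read X → write Y, move →, go to p3
p3 | _Y[X]YX___   read X → write _, move ·, go to p2
p2 | _Y[_]YX___   read _ → write Y, move →, go to p3
p3 | _YY[Y]X___   read Y → write X, move ←, go to p4
p4 | _Y[Y]XX___   read Y → write X, move ←, go to p4
p4 | _[Y]XXX___   read Y → write X, move ←, go to p4
p4 | [_]XXXX___   read _ → write _, move →, go to p0
p0 | _[X]XXX___   read X → write _, move →, go to p1
p1 | __[X]XX___   read X → write Y, move →, go to p3
p3 | __Y[X]X___   read X → write _, move ·, go to p2
p2 | __Y[_]X___   read _ → write Y, move →, go to p3
p3 | __YY[X]___   read X → write _, move ·, go to p2
p2 | __YY[_]___   read _ → write Y, move →, go to p3
p3 | __YYY[_]__   read _ → write _, move →, go to p0
p0 | __YYY_[_]_   read _ → write X, move ←, go to p3
p3 | __YYY[_]X_   read _ → write _, move →, go to p0
p0 | __YYY_[X]_   read X → write _, move →, go to p1
p1 | __YYY__[_]   read _ → write Y, move ←, go to p0
p0 | __YYY_[_]Y   read _ → write X, move ←, go to p3
p3 | __YYY[_]XY   read _ → write _, move →, go to p0
p0 | __YYY_[X]Y   read X → write _, move →, go to p1
p1 | __YYY__[Y]
At halt the head is at cell 7.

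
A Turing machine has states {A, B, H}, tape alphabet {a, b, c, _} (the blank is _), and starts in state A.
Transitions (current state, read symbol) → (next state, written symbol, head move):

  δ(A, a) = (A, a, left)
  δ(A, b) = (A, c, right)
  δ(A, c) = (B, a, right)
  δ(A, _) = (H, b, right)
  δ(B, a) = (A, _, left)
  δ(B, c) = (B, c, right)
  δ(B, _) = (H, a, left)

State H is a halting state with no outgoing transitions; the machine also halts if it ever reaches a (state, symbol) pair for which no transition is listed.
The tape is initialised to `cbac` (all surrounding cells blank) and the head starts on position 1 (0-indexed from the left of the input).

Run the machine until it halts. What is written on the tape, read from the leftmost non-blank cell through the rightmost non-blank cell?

ba__c

A | _c[b]ac   read b → write c, move right, go to A
A | _cc[a]c   read a → write a, move left, go to A
A | _c[c]ac   read c → write a, move right, go to B
B | _ca[a]c   read a → write _, move left, go to A
A | _c[a]_c   read a → write a, move left, go to A
A | _[c]a_c   read c → write a, move right, go to B
B | _a[a]_c   read a → write _, move left, go to A
A | _[a]__c   read a → write a, move left, go to A
A | [_]a__c   read _ → write b, move right, go to H
H | b[a]__c
The non-blank tape span at halt is ba__c.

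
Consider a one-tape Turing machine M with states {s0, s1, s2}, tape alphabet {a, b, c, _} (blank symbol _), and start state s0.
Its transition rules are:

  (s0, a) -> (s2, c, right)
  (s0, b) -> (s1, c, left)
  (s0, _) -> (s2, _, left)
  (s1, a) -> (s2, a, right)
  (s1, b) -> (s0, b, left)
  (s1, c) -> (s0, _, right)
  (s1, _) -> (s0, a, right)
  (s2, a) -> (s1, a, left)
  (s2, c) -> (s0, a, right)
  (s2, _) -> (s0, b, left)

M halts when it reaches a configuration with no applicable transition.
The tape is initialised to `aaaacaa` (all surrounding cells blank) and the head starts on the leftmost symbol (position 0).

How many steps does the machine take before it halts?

16

s0 | [a]aaacaa_   read a → write c, move right, go to s2
s2 | c[a]aacaa_   read a → write a, move left, go to s1
s1 | [c]aaacaa_   read c → write _, move right, go to s0
s0 | _[a]aacaa_   read a → write c, move right, go to s2
s2 | _c[a]acaa_   read a → write a, move left, go to s1
s1 | _[c]aacaa_   read c → write _, move right, go to s0
s0 | __[a]acaa_   read a → write c, move right, go to s2
s2 | __c[a]caa_   read a → write a, move left, go to s1
s1 | __[c]acaa_   read c → write _, move right, go to s0
s0 | ___[a]caa_   read a → write c, move right, go to s2
s2 | ___c[c]aa_   read c → write a, move right, go to s0
s0 | ___ca[a]a_   read a → write c, move right, go to s2
s2 | ___cac[a]_   read a → write a, move left, go to s1
s1 | ___ca[c]a_   read c → write _, move right, go to s0
s0 | ___ca_[a]_   read a → write c, move right, go to s2
s2 | ___ca_c[_]   read _ → write b, move left, go to s0
s0 | ___ca_[c]b
M halts after 16 transitions.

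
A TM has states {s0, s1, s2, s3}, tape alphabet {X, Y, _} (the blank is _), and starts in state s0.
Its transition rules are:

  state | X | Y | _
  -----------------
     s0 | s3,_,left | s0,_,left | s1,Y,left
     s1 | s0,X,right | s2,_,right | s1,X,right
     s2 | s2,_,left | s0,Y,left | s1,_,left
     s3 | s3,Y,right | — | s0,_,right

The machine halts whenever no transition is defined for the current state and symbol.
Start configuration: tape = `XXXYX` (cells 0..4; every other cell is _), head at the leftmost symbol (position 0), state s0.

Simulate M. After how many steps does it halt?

35

state=s0 head=0 tape=__[X]XXYX   (s0,X)→(s3,_,left)
state=s3 head=-1 tape=_[_]_XXYX   (s3,_)→(s0,_,right)
state=s0 head=0 tape=__[_]XXYX   (s0,_)→(s1,Y,left)
state=s1 head=-1 tape=_[_]YXXYX   (s1,_)→(s1,X,right)
state=s1 head=0 tape=_X[Y]XXYX   (s1,Y)→(s2,_,right)
state=s2 head=1 tape=_X_[X]XYX   (s2,X)→(s2,_,left)
state=s2 head=0 tape=_X[_]_XYX   (s2,_)→(s1,_,left)
state=s1 head=-1 tape=_[X]__XYX   (s1,X)→(s0,X,right)
state=s0 head=0 tape=_X[_]_XYX   (s0,_)→(s1,Y,left)
state=s1 head=-1 tape=_[X]Y_XYX   (s1,X)→(s0,X,right)
state=s0 head=0 tape=_X[Y]_XYX   (s0,Y)→(s0,_,left)
state=s0 head=-1 tape=_[X]__XYX   (s0,X)→(s3,_,left)
state=s3 head=-2 tape=[_]___XYX   (s3,_)→(s0,_,right)
state=s0 head=-1 tape=_[_]__XYX   (s0,_)→(s1,Y,left)
state=s1 head=-2 tape=[_]Y__XYX   (s1,_)→(s1,X,right)
state=s1 head=-1 tape=X[Y]__XYX   (s1,Y)→(s2,_,right)
state=s2 head=0 tape=X_[_]_XYX   (s2,_)→(s1,_,left)
state=s1 head=-1 tape=X[_]__XYX   (s1,_)→(s1,X,right)
state=s1 head=0 tape=XX[_]_XYX   (s1,_)→(s1,X,right)
state=s1 head=1 tape=XXX[_]XYX   (s1,_)→(s1,X,right)
state=s1 head=2 tape=XXXX[X]YX   (s1,X)→(s0,X,right)
state=s0 head=3 tape=XXXXX[Y]X   (s0,Y)→(s0,_,left)
state=s0 head=2 tape=XXXX[X]_X   (s0,X)→(s3,_,left)
state=s3 head=1 tape=XXX[X]__X   (s3,X)→(s3,Y,right)
state=s3 head=2 tape=XXXY[_]_X   (s3,_)→(s0,_,right)
state=s0 head=3 tape=XXXY_[_]X   (s0,_)→(s1,Y,left)
state=s1 head=2 tape=XXXY[_]YX   (s1,_)→(s1,X,right)
state=s1 head=3 tape=XXXYX[Y]X   (s1,Y)→(s2,_,right)
state=s2 head=4 tape=XXXYX_[X]   (s2,X)→(s2,_,left)
state=s2 head=3 tape=XXXYX[_]_   (s2,_)→(s1,_,left)
state=s1 head=2 tape=XXXY[X]__   (s1,X)→(s0,X,right)
state=s0 head=3 tape=XXXYX[_]_   (s0,_)→(s1,Y,left)
state=s1 head=2 tape=XXXY[X]Y_   (s1,X)→(s0,X,right)
state=s0 head=3 tape=XXXYX[Y]_   (s0,Y)→(s0,_,left)
state=s0 head=2 tape=XXXY[X]__   (s0,X)→(s3,_,left)
state=s3 head=1 tape=XXX[Y]___
M halts after 35 transitions.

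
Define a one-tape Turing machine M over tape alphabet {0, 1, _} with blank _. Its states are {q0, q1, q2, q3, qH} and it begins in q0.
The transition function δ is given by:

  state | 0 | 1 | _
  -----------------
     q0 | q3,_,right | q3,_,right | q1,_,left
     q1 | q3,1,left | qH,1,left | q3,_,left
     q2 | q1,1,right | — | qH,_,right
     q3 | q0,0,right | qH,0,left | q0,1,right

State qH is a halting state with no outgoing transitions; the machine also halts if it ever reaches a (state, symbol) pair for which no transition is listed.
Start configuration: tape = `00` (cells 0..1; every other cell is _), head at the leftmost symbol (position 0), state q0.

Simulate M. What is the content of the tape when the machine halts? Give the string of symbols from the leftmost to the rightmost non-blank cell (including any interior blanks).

state=q0 head=0 tape=[0]0__   (q0,0)→(q3,_,right)
state=q3 head=1 tape=_[0]__   (q3,0)→(q0,0,right)
state=q0 head=2 tape=_0[_]_   (q0,_)→(q1,_,left)
state=q1 head=1 tape=_[0]__   (q1,0)→(q3,1,left)
state=q3 head=0 tape=[_]1__   (q3,_)→(q0,1,right)
state=q0 head=1 tape=1[1]__   (q0,1)→(q3,_,right)
state=q3 head=2 tape=1_[_]_   (q3,_)→(q0,1,right)
state=q0 head=3 tape=1_1[_]   (q0,_)→(q1,_,left)
state=q1 head=2 tape=1_[1]_   (q1,1)→(qH,1,left)
state=qH head=1 tape=1[_]1_
The non-blank tape span at halt is 1_1.

1_1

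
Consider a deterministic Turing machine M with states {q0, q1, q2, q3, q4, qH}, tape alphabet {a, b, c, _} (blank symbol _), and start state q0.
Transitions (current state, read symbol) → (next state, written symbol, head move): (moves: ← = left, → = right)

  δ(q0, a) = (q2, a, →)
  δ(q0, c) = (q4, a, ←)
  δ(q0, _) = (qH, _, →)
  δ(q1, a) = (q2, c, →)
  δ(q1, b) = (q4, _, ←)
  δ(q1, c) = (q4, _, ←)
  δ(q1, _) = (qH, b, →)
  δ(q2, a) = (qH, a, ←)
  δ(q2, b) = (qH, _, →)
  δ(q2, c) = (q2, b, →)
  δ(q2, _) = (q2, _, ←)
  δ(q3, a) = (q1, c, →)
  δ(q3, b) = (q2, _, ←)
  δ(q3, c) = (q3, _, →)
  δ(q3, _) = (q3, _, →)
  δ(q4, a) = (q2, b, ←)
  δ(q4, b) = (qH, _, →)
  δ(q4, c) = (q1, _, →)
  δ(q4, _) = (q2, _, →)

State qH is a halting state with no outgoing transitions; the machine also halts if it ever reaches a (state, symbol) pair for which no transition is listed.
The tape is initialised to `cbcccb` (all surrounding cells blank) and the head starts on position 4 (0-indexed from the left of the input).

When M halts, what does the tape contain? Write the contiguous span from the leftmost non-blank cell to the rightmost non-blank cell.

cbc_c

q0 | cbcc[c]b_   read c → write a, move ←, go to q4
q4 | cbc[c]ab_   read c → write _, move →, go to q1
q1 | cbc_[a]b_   read a → write c, move →, go to q2
q2 | cbc_c[b]_   read b → write _, move →, go to qH
qH | cbc_c_[_]
The non-blank tape span at halt is cbc_c.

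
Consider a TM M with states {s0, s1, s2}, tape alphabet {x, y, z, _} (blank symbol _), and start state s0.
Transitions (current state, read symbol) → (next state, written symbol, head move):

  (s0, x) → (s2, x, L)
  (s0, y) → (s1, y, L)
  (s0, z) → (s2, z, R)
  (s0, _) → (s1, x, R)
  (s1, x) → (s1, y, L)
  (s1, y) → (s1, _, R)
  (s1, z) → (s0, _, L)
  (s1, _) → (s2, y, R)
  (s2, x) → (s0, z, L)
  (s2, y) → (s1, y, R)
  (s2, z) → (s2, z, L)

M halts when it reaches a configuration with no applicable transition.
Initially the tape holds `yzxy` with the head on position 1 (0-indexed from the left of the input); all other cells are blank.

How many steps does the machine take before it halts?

state=s0 head=1 tape=_y[z]xy__   (s0,z)→(s2,z,R)
state=s2 head=2 tape=_yz[x]y__   (s2,x)→(s0,z,L)
state=s0 head=1 tape=_y[z]zy__   (s0,z)→(s2,z,R)
state=s2 head=2 tape=_yz[z]y__   (s2,z)→(s2,z,L)
state=s2 head=1 tape=_y[z]zy__   (s2,z)→(s2,z,L)
state=s2 head=0 tape=_[y]zzy__   (s2,y)→(s1,y,R)
state=s1 head=1 tape=_y[z]zy__   (s1,z)→(s0,_,L)
state=s0 head=0 tape=_[y]_zy__   (s0,y)→(s1,y,L)
state=s1 head=-1 tape=[_]y_zy__   (s1,_)→(s2,y,R)
state=s2 head=0 tape=y[y]_zy__   (s2,y)→(s1,y,R)
state=s1 head=1 tape=yy[_]zy__   (s1,_)→(s2,y,R)
state=s2 head=2 tape=yyy[z]y__   (s2,z)→(s2,z,L)
state=s2 head=1 tape=yy[y]zy__   (s2,y)→(s1,y,R)
state=s1 head=2 tape=yyy[z]y__   (s1,z)→(s0,_,L)
state=s0 head=1 tape=yy[y]_y__   (s0,y)→(s1,y,L)
state=s1 head=0 tape=y[y]y_y__   (s1,y)→(s1,_,R)
state=s1 head=1 tape=y_[y]_y__   (s1,y)→(s1,_,R)
state=s1 head=2 tape=y__[_]y__   (s1,_)→(s2,y,R)
state=s2 head=3 tape=y__y[y]__   (s2,y)→(s1,y,R)
state=s1 head=4 tape=y__yy[_]_   (s1,_)→(s2,y,R)
state=s2 head=5 tape=y__yyy[_]
M halts after 20 transitions.

20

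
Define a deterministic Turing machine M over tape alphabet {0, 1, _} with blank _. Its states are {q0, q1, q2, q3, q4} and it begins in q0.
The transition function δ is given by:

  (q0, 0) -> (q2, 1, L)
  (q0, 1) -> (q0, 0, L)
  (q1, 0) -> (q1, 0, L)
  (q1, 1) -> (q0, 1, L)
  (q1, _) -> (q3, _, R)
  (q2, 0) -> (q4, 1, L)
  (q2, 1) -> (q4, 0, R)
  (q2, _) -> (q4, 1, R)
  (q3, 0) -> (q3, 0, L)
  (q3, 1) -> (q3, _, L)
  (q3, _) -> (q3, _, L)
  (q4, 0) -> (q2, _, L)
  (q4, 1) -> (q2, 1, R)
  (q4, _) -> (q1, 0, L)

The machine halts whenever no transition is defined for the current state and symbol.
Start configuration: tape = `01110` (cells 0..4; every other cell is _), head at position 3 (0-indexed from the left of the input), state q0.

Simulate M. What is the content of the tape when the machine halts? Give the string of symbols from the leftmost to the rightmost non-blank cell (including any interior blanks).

010000

q0 | __011[1]0   read 1 → write 0, move L, go to q0
q0 | __01[1]00   read 1 → write 0, move L, go to q0
q0 | __0[1]000   read 1 → write 0, move L, go to q0
q0 | __[0]0000   read 0 → write 1, move L, go to q2
q2 | _[_]10000   read _ → write 1, move R, go to q4
q4 | _1[1]0000   read 1 → write 1, move R, go to q2
q2 | _11[0]000   read 0 → write 1, move L, go to q4
q4 | _1[1]1000   read 1 → write 1, move R, go to q2
q2 | _11[1]000   read 1 → write 0, move R, go to q4
q4 | _110[0]00   read 0 → write _, move L, go to q2
q2 | _11[0]_00   read 0 → write 1, move L, go to q4
q4 | _1[1]1_00   read 1 → write 1, move R, go to q2
q2 | _11[1]_00   read 1 → write 0, move R, go to q4
q4 | _110[_]00   read _ → write 0, move L, go to q1
q1 | _11[0]000   read 0 → write 0, move L, go to q1
q1 | _1[1]0000   read 1 → write 1, move L, go to q0
q0 | _[1]10000   read 1 → write 0, move L, go to q0
q0 | [_]010000
The non-blank tape span at halt is 010000.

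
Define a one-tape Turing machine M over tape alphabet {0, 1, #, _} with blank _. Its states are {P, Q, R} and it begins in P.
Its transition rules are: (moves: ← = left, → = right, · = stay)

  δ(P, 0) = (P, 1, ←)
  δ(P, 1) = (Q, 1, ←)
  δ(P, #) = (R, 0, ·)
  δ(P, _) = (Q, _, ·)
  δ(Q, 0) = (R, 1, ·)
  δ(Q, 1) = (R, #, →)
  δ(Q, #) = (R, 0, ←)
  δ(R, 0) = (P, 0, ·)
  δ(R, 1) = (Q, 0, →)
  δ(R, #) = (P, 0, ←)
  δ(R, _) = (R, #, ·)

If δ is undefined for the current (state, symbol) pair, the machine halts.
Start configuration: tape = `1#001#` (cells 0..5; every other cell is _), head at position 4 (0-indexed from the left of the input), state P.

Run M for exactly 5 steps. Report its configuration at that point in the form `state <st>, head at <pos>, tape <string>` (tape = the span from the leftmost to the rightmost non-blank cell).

P | 1#00[1]#   read 1 → write 1, move ←, go to Q
Q | 1#0[0]1#   read 0 → write 1, move ·, go to R
R | 1#0[1]1#   read 1 → write 0, move →, go to Q
Q | 1#00[1]#   read 1 → write #, move →, go to R
R | 1#00#[#]   read # → write 0, move ←, go to P
P | 1#00[#]0
After 5 steps: state P, head at 4, tape 1#00#0.

state P, head at 4, tape 1#00#0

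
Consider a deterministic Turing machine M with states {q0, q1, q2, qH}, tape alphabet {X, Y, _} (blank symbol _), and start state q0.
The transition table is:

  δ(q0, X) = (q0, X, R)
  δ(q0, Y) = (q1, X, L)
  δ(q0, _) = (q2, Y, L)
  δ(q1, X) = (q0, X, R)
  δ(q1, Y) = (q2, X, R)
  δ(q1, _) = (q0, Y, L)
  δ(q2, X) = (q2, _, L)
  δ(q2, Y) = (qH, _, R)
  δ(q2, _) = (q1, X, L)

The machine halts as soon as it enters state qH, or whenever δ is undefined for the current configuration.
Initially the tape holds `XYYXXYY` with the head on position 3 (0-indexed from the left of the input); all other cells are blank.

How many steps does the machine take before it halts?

state=q0 head=3 tape=XYY[X]XYY_   (q0,X)→(q0,X,R)
state=q0 head=4 tape=XYYX[X]YY_   (q0,X)→(q0,X,R)
state=q0 head=5 tape=XYYXX[Y]Y_   (q0,Y)→(q1,X,L)
state=q1 head=4 tape=XYYX[X]XY_   (q1,X)→(q0,X,R)
state=q0 head=5 tape=XYYXX[X]Y_   (q0,X)→(q0,X,R)
state=q0 head=6 tape=XYYXXX[Y]_   (q0,Y)→(q1,X,L)
state=q1 head=5 tape=XYYXX[X]X_   (q1,X)→(q0,X,R)
state=q0 head=6 tape=XYYXXX[X]_   (q0,X)→(q0,X,R)
state=q0 head=7 tape=XYYXXXX[_]   (q0,_)→(q2,Y,L)
state=q2 head=6 tape=XYYXXX[X]Y   (q2,X)→(q2,_,L)
state=q2 head=5 tape=XYYXX[X]_Y   (q2,X)→(q2,_,L)
state=q2 head=4 tape=XYYX[X]__Y   (q2,X)→(q2,_,L)
state=q2 head=3 tape=XYY[X]___Y   (q2,X)→(q2,_,L)
state=q2 head=2 tape=XY[Y]____Y   (q2,Y)→(qH,_,R)
state=qH head=3 tape=XY_[_]___Y
M halts after 14 transitions.

14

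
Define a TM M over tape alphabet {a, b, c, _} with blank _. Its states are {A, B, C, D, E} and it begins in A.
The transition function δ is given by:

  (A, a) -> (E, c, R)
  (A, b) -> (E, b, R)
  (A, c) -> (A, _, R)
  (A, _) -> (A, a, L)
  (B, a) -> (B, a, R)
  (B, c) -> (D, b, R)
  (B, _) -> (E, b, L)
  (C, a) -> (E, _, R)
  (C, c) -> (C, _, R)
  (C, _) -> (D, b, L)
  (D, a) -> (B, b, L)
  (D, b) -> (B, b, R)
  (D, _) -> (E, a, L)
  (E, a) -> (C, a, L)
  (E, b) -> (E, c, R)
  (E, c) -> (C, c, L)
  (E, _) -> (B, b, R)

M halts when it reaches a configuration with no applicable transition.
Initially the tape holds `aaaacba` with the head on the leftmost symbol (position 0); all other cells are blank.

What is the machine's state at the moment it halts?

state=A head=0 tape=_[a]aaacba   (A,a)→(E,c,R)
state=E head=1 tape=_c[a]aacba   (E,a)→(C,a,L)
state=C head=0 tape=_[c]aaacba   (C,c)→(C,_,R)
state=C head=1 tape=__[a]aacba   (C,a)→(E,_,R)
state=E head=2 tape=___[a]acba   (E,a)→(C,a,L)
state=C head=1 tape=__[_]aacba   (C,_)→(D,b,L)
state=D head=0 tape=_[_]baacba   (D,_)→(E,a,L)
state=E head=-1 tape=[_]abaacba   (E,_)→(B,b,R)
state=B head=0 tape=b[a]baacba   (B,a)→(B,a,R)
state=B head=1 tape=ba[b]aacba
No transition is defined for (B, b); M halts in state B.

B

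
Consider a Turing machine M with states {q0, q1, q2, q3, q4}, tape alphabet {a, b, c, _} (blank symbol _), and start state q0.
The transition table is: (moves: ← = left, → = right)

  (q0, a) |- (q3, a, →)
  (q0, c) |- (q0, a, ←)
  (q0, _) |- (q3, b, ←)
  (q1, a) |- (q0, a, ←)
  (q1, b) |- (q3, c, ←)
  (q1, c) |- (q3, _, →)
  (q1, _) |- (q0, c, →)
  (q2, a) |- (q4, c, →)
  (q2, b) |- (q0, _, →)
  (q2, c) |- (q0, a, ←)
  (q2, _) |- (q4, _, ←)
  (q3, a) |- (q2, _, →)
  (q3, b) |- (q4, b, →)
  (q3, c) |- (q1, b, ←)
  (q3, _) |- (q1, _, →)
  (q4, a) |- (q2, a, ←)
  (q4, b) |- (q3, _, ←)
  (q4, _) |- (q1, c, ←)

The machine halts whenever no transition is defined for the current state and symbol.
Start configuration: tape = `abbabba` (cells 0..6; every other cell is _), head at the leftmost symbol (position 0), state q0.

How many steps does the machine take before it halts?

state=q0 head=0 tape=_[a]bbabba   (q0,a)→(q3,a,→)
state=q3 head=1 tape=_a[b]babba   (q3,b)→(q4,b,→)
state=q4 head=2 tape=_ab[b]abba   (q4,b)→(q3,_,←)
state=q3 head=1 tape=_a[b]_abba   (q3,b)→(q4,b,→)
state=q4 head=2 tape=_ab[_]abba   (q4,_)→(q1,c,←)
state=q1 head=1 tape=_a[b]cabba   (q1,b)→(q3,c,←)
state=q3 head=0 tape=_[a]ccabba   (q3,a)→(q2,_,→)
state=q2 head=1 tape=__[c]cabba   (q2,c)→(q0,a,←)
state=q0 head=0 tape=_[_]acabba   (q0,_)→(q3,b,←)
state=q3 head=-1 tape=[_]bacabba   (q3,_)→(q1,_,→)
state=q1 head=0 tape=_[b]acabba   (q1,b)→(q3,c,←)
state=q3 head=-1 tape=[_]cacabba   (q3,_)→(q1,_,→)
state=q1 head=0 tape=_[c]acabba   (q1,c)→(q3,_,→)
state=q3 head=1 tape=__[a]cabba   (q3,a)→(q2,_,→)
state=q2 head=2 tape=___[c]abba   (q2,c)→(q0,a,←)
state=q0 head=1 tape=__[_]aabba   (q0,_)→(q3,b,←)
state=q3 head=0 tape=_[_]baabba   (q3,_)→(q1,_,→)
state=q1 head=1 tape=__[b]aabba   (q1,b)→(q3,c,←)
state=q3 head=0 tape=_[_]caabba   (q3,_)→(q1,_,→)
state=q1 head=1 tape=__[c]aabba   (q1,c)→(q3,_,→)
state=q3 head=2 tape=___[a]abba   (q3,a)→(q2,_,→)
state=q2 head=3 tape=____[a]bba   (q2,a)→(q4,c,→)
state=q4 head=4 tape=____c[b]ba   (q4,b)→(q3,_,←)
state=q3 head=3 tape=____[c]_ba   (q3,c)→(q1,b,←)
state=q1 head=2 tape=___[_]b_ba   (q1,_)→(q0,c,→)
state=q0 head=3 tape=___c[b]_ba
M halts after 25 transitions.

25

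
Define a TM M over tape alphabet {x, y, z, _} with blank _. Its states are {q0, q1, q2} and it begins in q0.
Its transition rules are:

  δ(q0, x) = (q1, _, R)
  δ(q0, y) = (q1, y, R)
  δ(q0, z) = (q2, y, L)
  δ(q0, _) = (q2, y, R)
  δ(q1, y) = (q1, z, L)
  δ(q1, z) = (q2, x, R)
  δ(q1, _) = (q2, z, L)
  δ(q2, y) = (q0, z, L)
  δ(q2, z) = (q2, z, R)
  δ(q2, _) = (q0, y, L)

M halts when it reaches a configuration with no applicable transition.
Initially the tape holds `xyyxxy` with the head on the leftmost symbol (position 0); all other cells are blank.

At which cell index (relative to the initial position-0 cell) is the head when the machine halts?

-1

q0 | __[x]yyxxy   read x → write _, move R, go to q1
q1 | ___[y]yxxy   read y → write z, move L, go to q1
q1 | __[_]zyxxy   read _ → write z, move L, go to q2
q2 | _[_]zzyxxy   read _ → write y, move L, go to q0
q0 | [_]yzzyxxy   read _ → write y, move R, go to q2
q2 | y[y]zzyxxy   read y → write z, move L, go to q0
q0 | [y]zzzyxxy   read y → write y, move R, go to q1
q1 | y[z]zzyxxy   read z → write x, move R, go to q2
q2 | yx[z]zyxxy   read z → write z, move R, go to q2
q2 | yxz[z]yxxy   read z → write z, move R, go to q2
q2 | yxzz[y]xxy   read y → write z, move L, go to q0
q0 | yxz[z]zxxy   read z → write y, move L, go to q2
q2 | yx[z]yzxxy   read z → write z, move R, go to q2
q2 | yxz[y]zxxy   read y → write z, move L, go to q0
q0 | yx[z]zzxxy   read z → write y, move L, go to q2
q2 | y[x]yzzxxy
At halt the head is at cell -1.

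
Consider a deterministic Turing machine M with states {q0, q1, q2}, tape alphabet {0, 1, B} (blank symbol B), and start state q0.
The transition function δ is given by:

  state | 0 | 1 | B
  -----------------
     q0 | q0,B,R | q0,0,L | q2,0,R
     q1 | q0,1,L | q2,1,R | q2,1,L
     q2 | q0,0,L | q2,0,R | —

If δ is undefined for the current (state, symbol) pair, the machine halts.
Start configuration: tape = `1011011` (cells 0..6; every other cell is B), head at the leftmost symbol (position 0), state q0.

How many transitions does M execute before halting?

state=q0 head=0 tape=B[1]011011BB   (q0,1)→(q0,0,L)
state=q0 head=-1 tape=[B]0011011BB   (q0,B)→(q2,0,R)
state=q2 head=0 tape=0[0]011011BB   (q2,0)→(q0,0,L)
state=q0 head=-1 tape=[0]0011011BB   (q0,0)→(q0,B,R)
state=q0 head=0 tape=B[0]011011BB   (q0,0)→(q0,B,R)
state=q0 head=1 tape=BB[0]11011BB   (q0,0)→(q0,B,R)
state=q0 head=2 tape=BBB[1]1011BB   (q0,1)→(q0,0,L)
state=q0 head=1 tape=BB[B]01011BB   (q0,B)→(q2,0,R)
state=q2 head=2 tape=BB0[0]1011BB   (q2,0)→(q0,0,L)
state=q0 head=1 tape=BB[0]01011BB   (q0,0)→(q0,B,R)
state=q0 head=2 tape=BBB[0]1011BB   (q0,0)→(q0,B,R)
state=q0 head=3 tape=BBBB[1]011BB   (q0,1)→(q0,0,L)
state=q0 head=2 tape=BBB[B]0011BB   (q0,B)→(q2,0,R)
state=q2 head=3 tape=BBB0[0]011BB   (q2,0)→(q0,0,L)
state=q0 head=2 tape=BBB[0]0011BB   (q0,0)→(q0,B,R)
state=q0 head=3 tape=BBBB[0]011BB   (q0,0)→(q0,B,R)
state=q0 head=4 tape=BBBBB[0]11BB   (q0,0)→(q0,B,R)
state=q0 head=5 tape=BBBBBB[1]1BB   (q0,1)→(q0,0,L)
state=q0 head=4 tape=BBBBB[B]01BB   (q0,B)→(q2,0,R)
state=q2 head=5 tape=BBBBB0[0]1BB   (q2,0)→(q0,0,L)
state=q0 head=4 tape=BBBBB[0]01BB   (q0,0)→(q0,B,R)
state=q0 head=5 tape=BBBBBB[0]1BB   (q0,0)→(q0,B,R)
state=q0 head=6 tape=BBBBBBB[1]BB   (q0,1)→(q0,0,L)
state=q0 head=5 tape=BBBBBB[B]0BB   (q0,B)→(q2,0,R)
state=q2 head=6 tape=BBBBBB0[0]BB   (q2,0)→(q0,0,L)
state=q0 head=5 tape=BBBBBB[0]0BB   (q0,0)→(q0,B,R)
state=q0 head=6 tape=BBBBBBB[0]BB   (q0,0)→(q0,B,R)
state=q0 head=7 tape=BBBBBBBB[B]B   (q0,B)→(q2,0,R)
state=q2 head=8 tape=BBBBBBBB0[B]
M halts after 28 transitions.

28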